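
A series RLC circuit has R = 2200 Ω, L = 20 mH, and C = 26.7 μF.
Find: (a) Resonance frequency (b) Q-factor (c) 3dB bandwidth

Step 1 — Resonance: ω₀ = 1/√(LC) = 1/√(0.02·2.67e-05) = 1368 rad/s.
Step 2 — f₀ = ω₀/(2π) = 217.8 Hz.
Step 3 — Series Q: Q = ω₀L/R = 1368·0.02/2200 = 0.01244.
Step 4 — Bandwidth: Δω = ω₀/Q = 1.1e+05 rad/s; BW = Δω/(2π) = 1.751e+04 Hz.

(a) f₀ = 217.8 Hz  (b) Q = 0.01244  (c) BW = 1.751e+04 Hz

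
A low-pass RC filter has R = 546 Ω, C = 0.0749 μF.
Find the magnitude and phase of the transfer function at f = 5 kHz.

Step 1 — Angular frequency: ω = 2π·5000 = 3.142e+04 rad/s.
Step 2 — Transfer function: H(jω) = 1/(1 + jωRC).
Step 3 — Denominator: 1 + jωRC = 1 + j·3.142e+04·546·7.49e-08 = 1 + j1.285.
Step 4 — H = 0.3773 - j0.4847.
Step 5 — Magnitude: |H| = 0.6142 (-4.2 dB); phase: φ = -52.1°.

|H| = 0.6142 (-4.2 dB), φ = -52.1°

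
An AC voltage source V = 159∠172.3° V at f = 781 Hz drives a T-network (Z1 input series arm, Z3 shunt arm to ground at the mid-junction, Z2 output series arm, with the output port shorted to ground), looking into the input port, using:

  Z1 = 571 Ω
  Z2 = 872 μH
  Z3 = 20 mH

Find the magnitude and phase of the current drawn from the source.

Step 1 — Angular frequency: ω = 2π·f = 2π·781 = 4907 rad/s.
Step 2 — Component impedances:
  Z1: Z = R = 571 Ω
  Z2: Z = jωL = j·4907·0.000872 = 0 + j4.279 Ω
  Z3: Z = jωL = j·4907·0.02 = 0 + j98.14 Ω
Step 3 — With the output port shorted to ground, the output series arm Z2 runs from the junction to ground; the shunt arm Z3 also runs from the junction to ground. They appear in parallel: Z3 || Z2 = 0 + j4.1 Ω.
Step 4 — Series with input arm Z1: Z_in = Z1 + (Z3 || Z2) = 571 + j4.1 Ω = 571∠0.4° Ω.
Step 5 — Source phasor: V = 159∠172.3° V = -157.6 + j21.3 V.
Step 6 — Ohm's law: I = V / Z_total = (-157.6 + j21.3) / (571 + j4.1) = -0.2757 + j0.03929 A.
Step 7 — Convert to polar: |I| = 0.2785 A, ∠I = 171.9°.

I = 0.2785∠171.9° A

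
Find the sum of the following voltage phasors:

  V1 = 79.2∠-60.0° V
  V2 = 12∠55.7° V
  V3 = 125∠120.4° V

Step 1 — Convert each phasor to rectangular form:
  V1 = 79.2·(cos(-60.0°) + j·sin(-60.0°)) = 39.6 - j68.59 V
  V2 = 12·(cos(55.7°) + j·sin(55.7°)) = 6.762 + j9.913 V
  V3 = 125·(cos(120.4°) + j·sin(120.4°)) = -63.25 + j107.8 V
Step 2 — Sum components: V_total = -16.89 + j49.14 V.
Step 3 — Convert to polar: |V_total| = 51.96 V, ∠V_total = 109.0°.

V_total = 51.96∠109.0° V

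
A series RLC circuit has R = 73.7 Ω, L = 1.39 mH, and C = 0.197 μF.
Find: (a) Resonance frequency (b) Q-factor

Step 1 — Resonance condition Im(Z)=0 gives ω₀ = 1/√(LC).
Step 2 — ω₀ = 1/√(0.00139·1.97e-07) = 6.043e+04 rad/s.
Step 3 — f₀ = ω₀/(2π) = 9618 Hz.
Step 4 — Series Q: Q = ω₀L/R = 6.043e+04·0.00139/73.7 = 1.14.

(a) f₀ = 9618 Hz  (b) Q = 1.14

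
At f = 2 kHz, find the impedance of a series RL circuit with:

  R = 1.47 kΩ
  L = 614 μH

Step 1 — Angular frequency: ω = 2π·f = 2π·2000 = 1.257e+04 rad/s.
Step 2 — Component impedances:
  R: Z = R = 1470 Ω
  L: Z = jωL = j·1.257e+04·0.000614 = 0 + j7.716 Ω
Step 3 — Series combination: Z_total = R + L = 1470 + j7.716 Ω = 1470∠0.3° Ω.

Z = 1470 + j7.716 Ω = 1470∠0.3° Ω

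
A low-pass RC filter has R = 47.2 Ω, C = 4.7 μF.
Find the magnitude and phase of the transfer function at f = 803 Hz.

Step 1 — Angular frequency: ω = 2π·803 = 5045 rad/s.
Step 2 — Transfer function: H(jω) = 1/(1 + jωRC).
Step 3 — Denominator: 1 + jωRC = 1 + j·5045·47.2·4.7e-06 = 1 + j1.119.
Step 4 — H = 0.4439 - j0.4968.
Step 5 — Magnitude: |H| = 0.6663 (-3.5 dB); phase: φ = -48.2°.

|H| = 0.6663 (-3.5 dB), φ = -48.2°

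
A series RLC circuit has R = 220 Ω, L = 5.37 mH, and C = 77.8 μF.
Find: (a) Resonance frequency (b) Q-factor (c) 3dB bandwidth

Step 1 — Resonance condition Im(Z)=0 gives ω₀ = 1/√(LC).
Step 2 — ω₀ = 1/√(0.00537·7.78e-05) = 1547 rad/s.
Step 3 — f₀ = ω₀/(2π) = 246.2 Hz.
Step 4 — Series Q: Q = ω₀L/R = 1547·0.00537/220 = 0.03776.
Step 5 — 3dB bandwidth: Δω = ω₀/Q = 4.097e+04 rad/s; BW = Δω/(2π) = 6520 Hz.

(a) f₀ = 246.2 Hz  (b) Q = 0.03776  (c) BW = 6520 Hz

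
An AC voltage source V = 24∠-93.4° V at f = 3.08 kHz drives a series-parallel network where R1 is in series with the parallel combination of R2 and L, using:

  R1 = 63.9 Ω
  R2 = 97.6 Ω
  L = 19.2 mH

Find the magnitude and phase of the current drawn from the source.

Step 1 — Angular frequency: ω = 2π·f = 2π·3080 = 1.935e+04 rad/s.
Step 2 — Component impedances:
  R1: Z = R = 63.9 Ω
  R2: Z = R = 97.6 Ω
  L: Z = jωL = j·1.935e+04·0.0192 = 0 + j371.6 Ω
Step 3 — Parallel branch: R2 || L = 1/(1/R2 + 1/L) = 91.3 + j23.98 Ω.
Step 4 — Series with R1: Z_total = R1 + (R2 || L) = 155.2 + j23.98 Ω = 157∠8.8° Ω.
Step 5 — Source phasor: V = 24∠-93.4° V = -1.423 - j23.96 V.
Step 6 — Ohm's law: I = V / Z_total = (-1.423 - j23.96) / (155.2 + j23.98) = -0.03225 - j0.1494 A.
Step 7 — Convert to polar: |I| = 0.1528 A, ∠I = -102.2°.

I = 0.1528∠-102.2° A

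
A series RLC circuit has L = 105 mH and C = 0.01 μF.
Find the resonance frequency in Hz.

Step 1 — Resonance condition Im(Z)=0 gives ω₀ = 1/√(LC).
Step 2 — ω₀ = 1/√(0.105·1e-08) = 3.086e+04 rad/s.
Step 3 — f₀ = ω₀/(2π) = 4912 Hz.

f₀ = 4912 Hz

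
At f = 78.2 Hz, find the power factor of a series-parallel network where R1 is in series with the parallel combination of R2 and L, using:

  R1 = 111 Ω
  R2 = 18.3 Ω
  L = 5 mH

Step 1 — Angular frequency: ω = 2π·f = 2π·78.2 = 491.3 rad/s.
Step 2 — Component impedances:
  R1: Z = R = 111 Ω
  R2: Z = R = 18.3 Ω
  L: Z = jωL = j·491.3·0.005 = 0 + j2.457 Ω
Step 3 — Parallel branch: R2 || L = 1/(1/R2 + 1/L) = 0.324 + j2.413 Ω.
Step 4 — Series with R1: Z_total = R1 + (R2 || L) = 111.3 + j2.413 Ω = 111.4∠1.2° Ω.
Step 5 — Power factor: PF = cos(φ) = Re(Z)/|Z| = 111.324/111.35 = 0.9998.
Step 6 — Type: Im(Z) = 2.413 ⇒ lagging (phase φ = 1.2°).

PF = 0.9998 (lagging, φ = 1.2°)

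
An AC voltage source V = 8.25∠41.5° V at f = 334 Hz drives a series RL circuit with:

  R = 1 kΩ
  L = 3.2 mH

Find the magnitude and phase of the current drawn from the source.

Step 1 — Angular frequency: ω = 2π·f = 2π·334 = 2099 rad/s.
Step 2 — Component impedances:
  R: Z = R = 1000 Ω
  L: Z = jωL = j·2099·0.0032 = 0 + j6.715 Ω
Step 3 — Series combination: Z_total = R + L = 1000 + j6.715 Ω = 1000∠0.4° Ω.
Step 4 — Source phasor: V = 8.25∠41.5° V = 6.179 + j5.467 V.
Step 5 — Ohm's law: I = V / Z_total = (6.179 + j5.467) / (1000 + j6.715) = 0.006215 + j0.005425 A.
Step 6 — Convert to polar: |I| = 0.00825 A, ∠I = 41.1°.

I = 0.00825∠41.1° A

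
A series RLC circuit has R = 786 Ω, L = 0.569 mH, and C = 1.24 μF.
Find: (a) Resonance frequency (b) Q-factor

Step 1 — Resonance condition Im(Z)=0 gives ω₀ = 1/√(LC).
Step 2 — ω₀ = 1/√(0.000569·1.24e-06) = 3.765e+04 rad/s.
Step 3 — f₀ = ω₀/(2π) = 5992 Hz.
Step 4 — Series Q: Q = ω₀L/R = 3.765e+04·0.000569/786 = 0.02725.

(a) f₀ = 5992 Hz  (b) Q = 0.02725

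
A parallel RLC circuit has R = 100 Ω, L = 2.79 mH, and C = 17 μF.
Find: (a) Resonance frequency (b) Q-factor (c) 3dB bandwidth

Step 1 — Resonance: ω₀ = 1/√(LC) = 1/√(0.00279·1.7e-05) = 4592 rad/s.
Step 2 — f₀ = ω₀/(2π) = 730.8 Hz.
Step 3 — Parallel Q: Q = R/(ω₀L) = 100/(4592·0.00279) = 7.806.
Step 4 — Bandwidth: Δω = ω₀/Q = 588.2 rad/s; BW = Δω/(2π) = 93.62 Hz.

(a) f₀ = 730.8 Hz  (b) Q = 7.806  (c) BW = 93.62 Hz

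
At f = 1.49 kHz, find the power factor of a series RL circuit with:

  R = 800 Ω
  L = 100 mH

Step 1 — Angular frequency: ω = 2π·f = 2π·1490 = 9362 rad/s.
Step 2 — Component impedances:
  R: Z = R = 800 Ω
  L: Z = jωL = j·9362·0.1 = 0 + j936.2 Ω
Step 3 — Series combination: Z_total = R + L = 800 + j936.2 Ω = 1231∠49.5° Ω.
Step 4 — Power factor: PF = cos(φ) = Re(Z)/|Z| = 800/1231.45 = 0.6496.
Step 5 — Type: Im(Z) = 936.2 ⇒ lagging (phase φ = 49.5°).

PF = 0.6496 (lagging, φ = 49.5°)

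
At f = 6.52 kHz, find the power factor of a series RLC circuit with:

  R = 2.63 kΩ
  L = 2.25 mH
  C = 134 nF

Step 1 — Angular frequency: ω = 2π·f = 2π·6520 = 4.097e+04 rad/s.
Step 2 — Component impedances:
  R: Z = R = 2630 Ω
  L: Z = jωL = j·4.097e+04·0.00225 = 0 + j92.17 Ω
  C: Z = 1/(jωC) = -j/(ω·C) = 0 - j182.2 Ω
Step 3 — Series combination: Z_total = R + L + C = 2630 - j89.99 Ω = 2632∠-2.0° Ω.
Step 4 — Power factor: PF = cos(φ) = Re(Z)/|Z| = 2630/2631.5 = 0.9994.
Step 5 — Type: Im(Z) = -89.99 ⇒ leading (phase φ = -2.0°).

PF = 0.9994 (leading, φ = -2.0°)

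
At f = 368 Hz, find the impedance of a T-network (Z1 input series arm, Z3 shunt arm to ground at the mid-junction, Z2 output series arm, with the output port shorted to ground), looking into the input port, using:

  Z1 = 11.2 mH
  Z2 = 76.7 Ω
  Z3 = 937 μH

Step 1 — Angular frequency: ω = 2π·f = 2π·368 = 2312 rad/s.
Step 2 — Component impedances:
  Z1: Z = jωL = j·2312·0.0112 = 0 + j25.9 Ω
  Z2: Z = R = 76.7 Ω
  Z3: Z = jωL = j·2312·0.000937 = 0 + j2.167 Ω
Step 3 — With the output port shorted to ground, the output series arm Z2 runs from the junction to ground; the shunt arm Z3 also runs from the junction to ground. They appear in parallel: Z3 || Z2 = 0.06115 + j2.165 Ω.
Step 4 — Series with input arm Z1: Z_in = Z1 + (Z3 || Z2) = 0.06115 + j28.06 Ω = 28.06∠89.9° Ω.

Z = 0.06115 + j28.06 Ω = 28.06∠89.9° Ω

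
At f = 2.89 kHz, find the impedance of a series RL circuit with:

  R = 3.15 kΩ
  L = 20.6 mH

Step 1 — Angular frequency: ω = 2π·f = 2π·2890 = 1.816e+04 rad/s.
Step 2 — Component impedances:
  R: Z = R = 3150 Ω
  L: Z = jωL = j·1.816e+04·0.0206 = 0 + j374.1 Ω
Step 3 — Series combination: Z_total = R + L = 3150 + j374.1 Ω = 3172∠6.8° Ω.

Z = 3150 + j374.1 Ω = 3172∠6.8° Ω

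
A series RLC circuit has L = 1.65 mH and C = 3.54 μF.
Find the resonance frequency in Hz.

Step 1 — Resonance condition Im(Z)=0 gives ω₀ = 1/√(LC).
Step 2 — ω₀ = 1/√(0.00165·3.54e-06) = 1.308e+04 rad/s.
Step 3 — f₀ = ω₀/(2π) = 2082 Hz.

f₀ = 2082 Hz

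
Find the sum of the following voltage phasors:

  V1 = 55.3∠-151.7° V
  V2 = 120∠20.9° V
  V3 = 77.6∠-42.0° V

Step 1 — Convert each phasor to rectangular form:
  V1 = 55.3·(cos(-151.7°) + j·sin(-151.7°)) = -48.69 - j26.22 V
  V2 = 120·(cos(20.9°) + j·sin(20.9°)) = 112.1 + j42.81 V
  V3 = 77.6·(cos(-42.0°) + j·sin(-42.0°)) = 57.67 - j51.92 V
Step 2 — Sum components: V_total = 121.1 - j35.33 V.
Step 3 — Convert to polar: |V_total| = 126.1 V, ∠V_total = -16.3°.

V_total = 126.1∠-16.3° V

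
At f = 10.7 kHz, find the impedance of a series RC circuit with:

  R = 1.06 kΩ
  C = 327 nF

Step 1 — Angular frequency: ω = 2π·f = 2π·1.07e+04 = 6.723e+04 rad/s.
Step 2 — Component impedances:
  R: Z = R = 1060 Ω
  C: Z = 1/(jωC) = -j/(ω·C) = 0 - j45.49 Ω
Step 3 — Series combination: Z_total = R + C = 1060 - j45.49 Ω = 1061∠-2.5° Ω.

Z = 1060 - j45.49 Ω = 1061∠-2.5° Ω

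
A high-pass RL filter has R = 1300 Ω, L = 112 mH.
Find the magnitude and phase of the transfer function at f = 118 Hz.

Step 1 — Angular frequency: ω = 2π·118 = 741.4 rad/s.
Step 2 — Transfer function: H(jω) = jωL/(R + jωL).
Step 3 — Numerator jωL = j·83.04; denominator R + jωL = 1300 + j83.04.
Step 4 — H = 0.004064 + j0.06362.
Step 5 — Magnitude: |H| = 0.06375 (-23.9 dB); phase: φ = 86.3°.

|H| = 0.06375 (-23.9 dB), φ = 86.3°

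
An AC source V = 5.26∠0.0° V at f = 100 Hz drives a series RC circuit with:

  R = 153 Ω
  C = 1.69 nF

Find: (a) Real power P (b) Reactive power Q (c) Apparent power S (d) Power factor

Step 1 — Angular frequency: ω = 2π·f = 2π·100 = 628.3 rad/s.
Step 2 — Component impedances:
  R: Z = R = 153 Ω
  C: Z = 1/(jωC) = -j/(ω·C) = 0 - j9.417e+05 Ω
Step 3 — Series combination: Z_total = R + C = 153 - j9.417e+05 Ω = 9.417e+05∠-90.0° Ω.
Step 4 — Source phasor: V = 5.26∠0.0° V = 5.26 V.
Step 5 — Current: I = V / Z = 9.074e-10 + j5.585e-06 A = 5.585e-06∠90.0° A.
Step 6 — Complex power: S = V·I* = 4.773e-09 - j2.938e-05 VA.
Step 7 — Real power: P = Re(S) = 4.773e-09 W.
Step 8 — Reactive power: Q = Im(S) = -2.938e-05 VAR.
Step 9 — Apparent power: |S| = 2.938e-05 VA.
Step 10 — Power factor: PF = P/|S| = 0.0001625 (leading).

(a) P = 4.773e-09 W  (b) Q = -2.938e-05 VAR  (c) S = 2.938e-05 VA  (d) PF = 0.0001625 (leading)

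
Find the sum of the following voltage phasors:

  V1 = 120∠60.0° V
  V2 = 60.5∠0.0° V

Step 1 — Convert each phasor to rectangular form:
  V1 = 120·(cos(60.0°) + j·sin(60.0°)) = 60 + j103.9 V
  V2 = 60.5·(cos(0.0°) + j·sin(0.0°)) = 60.5 V
Step 2 — Sum components: V_total = 120.5 + j103.9 V.
Step 3 — Convert to polar: |V_total| = 159.1 V, ∠V_total = 40.8°.

V_total = 159.1∠40.8° V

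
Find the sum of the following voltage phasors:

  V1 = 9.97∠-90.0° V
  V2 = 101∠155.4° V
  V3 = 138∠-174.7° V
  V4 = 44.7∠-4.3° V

Step 1 — Convert each phasor to rectangular form:
  V1 = 9.97·(cos(-90.0°) + j·sin(-90.0°)) = 0 - j9.97 V
  V2 = 101·(cos(155.4°) + j·sin(155.4°)) = -91.83 + j42.04 V
  V3 = 138·(cos(-174.7°) + j·sin(-174.7°)) = -137.4 - j12.75 V
  V4 = 44.7·(cos(-4.3°) + j·sin(-4.3°)) = 44.57 - j3.352 V
Step 2 — Sum components: V_total = -184.7 + j15.98 V.
Step 3 — Convert to polar: |V_total| = 185.4 V, ∠V_total = 175.1°.

V_total = 185.4∠175.1° V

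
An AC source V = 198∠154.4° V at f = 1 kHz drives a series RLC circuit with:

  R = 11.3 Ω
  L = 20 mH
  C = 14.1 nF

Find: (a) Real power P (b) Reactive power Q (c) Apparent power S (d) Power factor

Step 1 — Angular frequency: ω = 2π·f = 2π·1000 = 6283 rad/s.
Step 2 — Component impedances:
  R: Z = R = 11.3 Ω
  L: Z = jωL = j·6283·0.02 = 0 + j125.7 Ω
  C: Z = 1/(jωC) = -j/(ω·C) = 0 - j1.129e+04 Ω
Step 3 — Series combination: Z_total = R + L + C = 11.3 - j1.116e+04 Ω = 1.116e+04∠-89.9° Ω.
Step 4 — Source phasor: V = 198∠154.4° V = -178.6 + j85.55 V.
Step 5 — Current: I = V / Z = -0.007681 - j0.01599 A = 0.01774∠-115.7° A.
Step 6 — Complex power: S = V·I* = 0.003556 - j3.512 VA.
Step 7 — Real power: P = Re(S) = 0.003556 W.
Step 8 — Reactive power: Q = Im(S) = -3.512 VAR.
Step 9 — Apparent power: |S| = 3.512 VA.
Step 10 — Power factor: PF = P/|S| = 0.001012 (leading).

(a) P = 0.003556 W  (b) Q = -3.512 VAR  (c) S = 3.512 VA  (d) PF = 0.001012 (leading)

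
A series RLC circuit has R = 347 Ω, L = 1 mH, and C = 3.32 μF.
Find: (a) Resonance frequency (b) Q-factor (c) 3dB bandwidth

Step 1 — Resonance: ω₀ = 1/√(LC) = 1/√(0.001·3.32e-06) = 1.736e+04 rad/s.
Step 2 — f₀ = ω₀/(2π) = 2762 Hz.
Step 3 — Series Q: Q = ω₀L/R = 1.736e+04·0.001/347 = 0.05002.
Step 4 — Bandwidth: Δω = ω₀/Q = 3.47e+05 rad/s; BW = Δω/(2π) = 5.523e+04 Hz.

(a) f₀ = 2762 Hz  (b) Q = 0.05002  (c) BW = 5.523e+04 Hz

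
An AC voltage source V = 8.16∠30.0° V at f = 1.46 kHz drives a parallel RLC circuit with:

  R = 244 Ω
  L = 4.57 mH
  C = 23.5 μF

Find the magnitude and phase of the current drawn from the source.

Step 1 — Angular frequency: ω = 2π·f = 2π·1460 = 9173 rad/s.
Step 2 — Component impedances:
  R: Z = R = 244 Ω
  L: Z = jωL = j·9173·0.00457 = 0 + j41.92 Ω
  C: Z = 1/(jωC) = -j/(ω·C) = 0 - j4.639 Ω
Step 3 — Parallel combination: 1/Z_total = 1/R + 1/L + 1/C; Z_total = 0.1114 - j5.213 Ω = 5.215∠-88.8° Ω.
Step 4 — Source phasor: V = 8.16∠30.0° V = 7.067 + j4.08 V.
Step 5 — Ohm's law: I = V / Z_total = (7.067 + j4.08) / (0.1114 - j5.213) = -0.7533 + j1.372 A.
Step 6 — Convert to polar: |I| = 1.565 A, ∠I = 118.8°.

I = 1.565∠118.8° A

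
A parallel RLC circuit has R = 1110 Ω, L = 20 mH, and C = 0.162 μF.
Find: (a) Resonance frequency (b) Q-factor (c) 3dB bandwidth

Step 1 — Resonance: ω₀ = 1/√(LC) = 1/√(0.02·1.62e-07) = 1.757e+04 rad/s.
Step 2 — f₀ = ω₀/(2π) = 2796 Hz.
Step 3 — Parallel Q: Q = R/(ω₀L) = 1110/(1.757e+04·0.02) = 3.159.
Step 4 — Bandwidth: Δω = ω₀/Q = 5561 rad/s; BW = Δω/(2π) = 885.1 Hz.

(a) f₀ = 2796 Hz  (b) Q = 3.159  (c) BW = 885.1 Hz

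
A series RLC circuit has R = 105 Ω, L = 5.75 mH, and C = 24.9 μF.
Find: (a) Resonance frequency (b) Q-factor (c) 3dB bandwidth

Step 1 — Resonance condition Im(Z)=0 gives ω₀ = 1/√(LC).
Step 2 — ω₀ = 1/√(0.00575·2.49e-05) = 2643 rad/s.
Step 3 — f₀ = ω₀/(2π) = 420.6 Hz.
Step 4 — Series Q: Q = ω₀L/R = 2643·0.00575/105 = 0.1447.
Step 5 — 3dB bandwidth: Δω = ω₀/Q = 1.826e+04 rad/s; BW = Δω/(2π) = 2906 Hz.

(a) f₀ = 420.6 Hz  (b) Q = 0.1447  (c) BW = 2906 Hz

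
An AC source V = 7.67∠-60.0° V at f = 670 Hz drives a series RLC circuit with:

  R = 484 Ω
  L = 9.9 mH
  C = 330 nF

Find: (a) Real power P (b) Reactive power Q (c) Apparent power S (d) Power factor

Step 1 — Angular frequency: ω = 2π·f = 2π·670 = 4210 rad/s.
Step 2 — Component impedances:
  R: Z = R = 484 Ω
  L: Z = jωL = j·4210·0.0099 = 0 + j41.68 Ω
  C: Z = 1/(jωC) = -j/(ω·C) = 0 - j719.8 Ω
Step 3 — Series combination: Z_total = R + L + C = 484 - j678.2 Ω = 833.2∠-54.5° Ω.
Step 4 — Source phasor: V = 7.67∠-60.0° V = 3.835 - j6.642 V.
Step 5 — Current: I = V / Z = 0.009163 - j0.0008848 A = 0.009206∠-5.5° A.
Step 6 — Complex power: S = V·I* = 0.04102 - j0.05747 VA.
Step 7 — Real power: P = Re(S) = 0.04102 W.
Step 8 — Reactive power: Q = Im(S) = -0.05747 VAR.
Step 9 — Apparent power: |S| = 0.07061 VA.
Step 10 — Power factor: PF = P/|S| = 0.5809 (leading).

(a) P = 0.04102 W  (b) Q = -0.05747 VAR  (c) S = 0.07061 VA  (d) PF = 0.5809 (leading)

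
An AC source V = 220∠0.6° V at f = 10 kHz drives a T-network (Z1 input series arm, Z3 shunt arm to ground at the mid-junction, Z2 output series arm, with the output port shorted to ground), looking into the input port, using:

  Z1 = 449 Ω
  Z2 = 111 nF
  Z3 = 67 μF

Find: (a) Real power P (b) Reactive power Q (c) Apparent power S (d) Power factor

Step 1 — Angular frequency: ω = 2π·f = 2π·1e+04 = 6.283e+04 rad/s.
Step 2 — Component impedances:
  Z1: Z = R = 449 Ω
  Z2: Z = 1/(jωC) = -j/(ω·C) = 0 - j143.4 Ω
  Z3: Z = 1/(jωC) = -j/(ω·C) = 0 - j0.2375 Ω
Step 3 — With the output port shorted to ground, the output series arm Z2 runs from the junction to ground; the shunt arm Z3 also runs from the junction to ground. They appear in parallel: Z3 || Z2 = 0 - j0.2372 Ω.
Step 4 — Series with input arm Z1: Z_in = Z1 + (Z3 || Z2) = 449 - j0.2372 Ω = 449∠-0.0° Ω.
Step 5 — Source phasor: V = 220∠0.6° V = 220 + j2.304 V.
Step 6 — Current: I = V / Z = 0.4899 + j0.00539 A = 0.49∠0.6° A.
Step 7 — Complex power: S = V·I* = 107.8 - j0.05693 VA.
Step 8 — Real power: P = Re(S) = 107.8 W.
Step 9 — Reactive power: Q = Im(S) = -0.05693 VAR.
Step 10 — Apparent power: |S| = 107.8 VA.
Step 11 — Power factor: PF = P/|S| = 1 (leading).

(a) P = 107.8 W  (b) Q = -0.05693 VAR  (c) S = 107.8 VA  (d) PF = 1 (leading)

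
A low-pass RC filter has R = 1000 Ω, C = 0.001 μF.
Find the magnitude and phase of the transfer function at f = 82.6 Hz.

Step 1 — Angular frequency: ω = 2π·82.6 = 519 rad/s.
Step 2 — Transfer function: H(jω) = 1/(1 + jωRC).
Step 3 — Denominator: 1 + jωRC = 1 + j·519·1000·1e-09 = 1 + j0.000519.
Step 4 — H = 1 - j0.000519.
Step 5 — Magnitude: |H| = 1 (-0.0 dB); phase: φ = -0.0°.

|H| = 1 (-0.0 dB), φ = -0.0°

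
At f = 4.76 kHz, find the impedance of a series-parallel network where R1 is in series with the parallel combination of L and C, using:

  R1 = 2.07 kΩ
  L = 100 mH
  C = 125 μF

Step 1 — Angular frequency: ω = 2π·f = 2π·4760 = 2.991e+04 rad/s.
Step 2 — Component impedances:
  R1: Z = R = 2070 Ω
  L: Z = jωL = j·2.991e+04·0.1 = 0 + j2991 Ω
  C: Z = 1/(jωC) = -j/(ω·C) = 0 - j0.2675 Ω
Step 3 — Parallel branch: L || C = 1/(1/L + 1/C) = 0 - j0.2675 Ω.
Step 4 — Series with R1: Z_total = R1 + (L || C) = 2070 - j0.2675 Ω = 2070∠-0.0° Ω.

Z = 2070 - j0.2675 Ω = 2070∠-0.0° Ω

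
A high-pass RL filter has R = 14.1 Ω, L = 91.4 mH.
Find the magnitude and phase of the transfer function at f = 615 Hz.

Step 1 — Angular frequency: ω = 2π·615 = 3864 rad/s.
Step 2 — Transfer function: H(jω) = jωL/(R + jωL).
Step 3 — Numerator jωL = j·353.2; denominator R + jωL = 14.1 + j353.2.
Step 4 — H = 0.9984 + j0.03986.
Step 5 — Magnitude: |H| = 0.9992 (-0.0 dB); phase: φ = 2.3°.

|H| = 0.9992 (-0.0 dB), φ = 2.3°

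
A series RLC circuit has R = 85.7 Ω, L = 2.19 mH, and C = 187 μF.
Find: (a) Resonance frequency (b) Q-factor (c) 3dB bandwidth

Step 1 — Resonance condition Im(Z)=0 gives ω₀ = 1/√(LC).
Step 2 — ω₀ = 1/√(0.00219·0.000187) = 1563 rad/s.
Step 3 — f₀ = ω₀/(2π) = 248.7 Hz.
Step 4 — Series Q: Q = ω₀L/R = 1563·0.00219/85.7 = 0.03993.
Step 5 — 3dB bandwidth: Δω = ω₀/Q = 3.913e+04 rad/s; BW = Δω/(2π) = 6228 Hz.

(a) f₀ = 248.7 Hz  (b) Q = 0.03993  (c) BW = 6228 Hz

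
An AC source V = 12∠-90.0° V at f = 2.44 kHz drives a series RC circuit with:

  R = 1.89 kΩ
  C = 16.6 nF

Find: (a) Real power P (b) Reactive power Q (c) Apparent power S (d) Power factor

Step 1 — Angular frequency: ω = 2π·f = 2π·2440 = 1.533e+04 rad/s.
Step 2 — Component impedances:
  R: Z = R = 1890 Ω
  C: Z = 1/(jωC) = -j/(ω·C) = 0 - j3929 Ω
Step 3 — Series combination: Z_total = R + C = 1890 - j3929 Ω = 4360∠-64.3° Ω.
Step 4 — Source phasor: V = 12∠-90.0° V = 0 - j12 V.
Step 5 — Current: I = V / Z = 0.00248 - j0.001193 A = 0.002752∠-25.7° A.
Step 6 — Complex power: S = V·I* = 0.01432 - j0.02976 VA.
Step 7 — Real power: P = Re(S) = 0.01432 W.
Step 8 — Reactive power: Q = Im(S) = -0.02976 VAR.
Step 9 — Apparent power: |S| = 0.03303 VA.
Step 10 — Power factor: PF = P/|S| = 0.4335 (leading).

(a) P = 0.01432 W  (b) Q = -0.02976 VAR  (c) S = 0.03303 VA  (d) PF = 0.4335 (leading)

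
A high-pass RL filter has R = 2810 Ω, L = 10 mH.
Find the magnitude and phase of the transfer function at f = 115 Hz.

Step 1 — Angular frequency: ω = 2π·115 = 722.6 rad/s.
Step 2 — Transfer function: H(jω) = jωL/(R + jωL).
Step 3 — Numerator jωL = j·7.226; denominator R + jωL = 2810 + j7.226.
Step 4 — H = 6.612e-06 + j0.002571.
Step 5 — Magnitude: |H| = 0.002571 (-51.8 dB); phase: φ = 89.9°.

|H| = 0.002571 (-51.8 dB), φ = 89.9°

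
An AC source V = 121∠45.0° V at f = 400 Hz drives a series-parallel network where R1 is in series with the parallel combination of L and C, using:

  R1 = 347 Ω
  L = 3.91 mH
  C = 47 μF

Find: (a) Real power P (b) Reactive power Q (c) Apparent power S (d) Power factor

Step 1 — Angular frequency: ω = 2π·f = 2π·400 = 2513 rad/s.
Step 2 — Component impedances:
  R1: Z = R = 347 Ω
  L: Z = jωL = j·2513·0.00391 = 0 + j9.827 Ω
  C: Z = 1/(jωC) = -j/(ω·C) = 0 - j8.466 Ω
Step 3 — Parallel branch: L || C = 1/(1/L + 1/C) = 0 - j61.12 Ω.
Step 4 — Series with R1: Z_total = R1 + (L || C) = 347 - j61.12 Ω = 352.3∠-10.0° Ω.
Step 5 — Source phasor: V = 121∠45.0° V = 85.56 + j85.56 V.
Step 6 — Current: I = V / Z = 0.197 + j0.2813 A = 0.3434∠55.0° A.
Step 7 — Complex power: S = V·I* = 40.92 - j7.208 VA.
Step 8 — Real power: P = Re(S) = 40.92 W.
Step 9 — Reactive power: Q = Im(S) = -7.208 VAR.
Step 10 — Apparent power: |S| = 41.55 VA.
Step 11 — Power factor: PF = P/|S| = 0.9848 (leading).

(a) P = 40.92 W  (b) Q = -7.208 VAR  (c) S = 41.55 VA  (d) PF = 0.9848 (leading)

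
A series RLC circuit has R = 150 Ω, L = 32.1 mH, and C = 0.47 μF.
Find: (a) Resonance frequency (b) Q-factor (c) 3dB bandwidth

Step 1 — Resonance: ω₀ = 1/√(LC) = 1/√(0.0321·4.7e-07) = 8141 rad/s.
Step 2 — f₀ = ω₀/(2π) = 1296 Hz.
Step 3 — Series Q: Q = ω₀L/R = 8141·0.0321/150 = 1.742.
Step 4 — Bandwidth: Δω = ω₀/Q = 4673 rad/s; BW = Δω/(2π) = 743.7 Hz.

(a) f₀ = 1296 Hz  (b) Q = 1.742  (c) BW = 743.7 Hz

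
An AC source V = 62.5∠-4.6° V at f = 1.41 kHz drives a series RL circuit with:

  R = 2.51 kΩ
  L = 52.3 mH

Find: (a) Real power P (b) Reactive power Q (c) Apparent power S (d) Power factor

Step 1 — Angular frequency: ω = 2π·f = 2π·1410 = 8859 rad/s.
Step 2 — Component impedances:
  R: Z = R = 2510 Ω
  L: Z = jωL = j·8859·0.0523 = 0 + j463.3 Ω
Step 3 — Series combination: Z_total = R + L = 2510 + j463.3 Ω = 2552∠10.5° Ω.
Step 4 — Source phasor: V = 62.5∠-4.6° V = 62.3 - j5.012 V.
Step 5 — Current: I = V / Z = 0.02365 - j0.006362 A = 0.02449∠-15.1° A.
Step 6 — Complex power: S = V·I* = 1.505 + j0.2778 VA.
Step 7 — Real power: P = Re(S) = 1.505 W.
Step 8 — Reactive power: Q = Im(S) = 0.2778 VAR.
Step 9 — Apparent power: |S| = 1.53 VA.
Step 10 — Power factor: PF = P/|S| = 0.9834 (lagging).

(a) P = 1.505 W  (b) Q = 0.2778 VAR  (c) S = 1.53 VA  (d) PF = 0.9834 (lagging)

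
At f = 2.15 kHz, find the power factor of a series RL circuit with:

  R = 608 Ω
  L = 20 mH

Step 1 — Angular frequency: ω = 2π·f = 2π·2150 = 1.351e+04 rad/s.
Step 2 — Component impedances:
  R: Z = R = 608 Ω
  L: Z = jωL = j·1.351e+04·0.02 = 0 + j270.2 Ω
Step 3 — Series combination: Z_total = R + L = 608 + j270.2 Ω = 665.3∠24.0° Ω.
Step 4 — Power factor: PF = cos(φ) = Re(Z)/|Z| = 608/665.33 = 0.9138.
Step 5 — Type: Im(Z) = 270.2 ⇒ lagging (phase φ = 24.0°).

PF = 0.9138 (lagging, φ = 24.0°)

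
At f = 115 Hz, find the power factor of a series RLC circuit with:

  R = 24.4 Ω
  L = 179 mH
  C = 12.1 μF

Step 1 — Angular frequency: ω = 2π·f = 2π·115 = 722.6 rad/s.
Step 2 — Component impedances:
  R: Z = R = 24.4 Ω
  L: Z = jωL = j·722.6·0.179 = 0 + j129.3 Ω
  C: Z = 1/(jωC) = -j/(ω·C) = 0 - j114.4 Ω
Step 3 — Series combination: Z_total = R + L + C = 24.4 + j14.96 Ω = 28.62∠31.5° Ω.
Step 4 — Power factor: PF = cos(φ) = Re(Z)/|Z| = 24.4/28.622 = 0.8525.
Step 5 — Type: Im(Z) = 14.96 ⇒ lagging (phase φ = 31.5°).

PF = 0.8525 (lagging, φ = 31.5°)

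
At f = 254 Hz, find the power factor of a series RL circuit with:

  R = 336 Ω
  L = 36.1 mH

Step 1 — Angular frequency: ω = 2π·f = 2π·254 = 1596 rad/s.
Step 2 — Component impedances:
  R: Z = R = 336 Ω
  L: Z = jωL = j·1596·0.0361 = 0 + j57.61 Ω
Step 3 — Series combination: Z_total = R + L = 336 + j57.61 Ω = 340.9∠9.7° Ω.
Step 4 — Power factor: PF = cos(φ) = Re(Z)/|Z| = 336/340.9 = 0.9856.
Step 5 — Type: Im(Z) = 57.61 ⇒ lagging (phase φ = 9.7°).

PF = 0.9856 (lagging, φ = 9.7°)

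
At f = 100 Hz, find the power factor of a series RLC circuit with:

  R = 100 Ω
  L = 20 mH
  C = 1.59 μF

Step 1 — Angular frequency: ω = 2π·f = 2π·100 = 628.3 rad/s.
Step 2 — Component impedances:
  R: Z = R = 100 Ω
  L: Z = jωL = j·628.3·0.02 = 0 + j12.57 Ω
  C: Z = 1/(jωC) = -j/(ω·C) = 0 - j1001 Ω
Step 3 — Series combination: Z_total = R + L + C = 100 - j988.4 Ω = 993.5∠-84.2° Ω.
Step 4 — Power factor: PF = cos(φ) = Re(Z)/|Z| = 100/993.5 = 0.1007.
Step 5 — Type: Im(Z) = -988.4 ⇒ leading (phase φ = -84.2°).

PF = 0.1007 (leading, φ = -84.2°)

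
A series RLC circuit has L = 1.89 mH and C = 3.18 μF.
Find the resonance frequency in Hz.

Step 1 — Resonance condition Im(Z)=0 gives ω₀ = 1/√(LC).
Step 2 — ω₀ = 1/√(0.00189·3.18e-06) = 1.29e+04 rad/s.
Step 3 — f₀ = ω₀/(2π) = 2053 Hz.

f₀ = 2053 Hz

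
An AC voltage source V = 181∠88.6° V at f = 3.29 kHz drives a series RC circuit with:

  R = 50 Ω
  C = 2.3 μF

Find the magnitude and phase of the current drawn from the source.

Step 1 — Angular frequency: ω = 2π·f = 2π·3290 = 2.067e+04 rad/s.
Step 2 — Component impedances:
  R: Z = R = 50 Ω
  C: Z = 1/(jωC) = -j/(ω·C) = 0 - j21.03 Ω
Step 3 — Series combination: Z_total = R + C = 50 - j21.03 Ω = 54.24∠-22.8° Ω.
Step 4 — Source phasor: V = 181∠88.6° V = 4.422 + j180.9 V.
Step 5 — Ohm's law: I = V / Z_total = (4.422 + j180.9) / (50 - j21.03) = -1.218 + j3.106 A.
Step 6 — Convert to polar: |I| = 3.337 A, ∠I = 111.4°.

I = 3.337∠111.4° A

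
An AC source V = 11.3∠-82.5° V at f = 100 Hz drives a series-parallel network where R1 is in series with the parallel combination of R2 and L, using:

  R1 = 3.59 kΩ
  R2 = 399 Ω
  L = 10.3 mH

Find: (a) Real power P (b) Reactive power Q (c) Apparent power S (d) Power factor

Step 1 — Angular frequency: ω = 2π·f = 2π·100 = 628.3 rad/s.
Step 2 — Component impedances:
  R1: Z = R = 3590 Ω
  R2: Z = R = 399 Ω
  L: Z = jωL = j·628.3·0.0103 = 0 + j6.472 Ω
Step 3 — Parallel branch: R2 || L = 1/(1/R2 + 1/L) = 0.1049 + j6.47 Ω.
Step 4 — Series with R1: Z_total = R1 + (R2 || L) = 3590 + j6.47 Ω = 3590∠0.1° Ω.
Step 5 — Source phasor: V = 11.3∠-82.5° V = 1.475 - j11.2 V.
Step 6 — Current: I = V / Z = 0.0004052 - j0.003121 A = 0.003148∠-82.6° A.
Step 7 — Complex power: S = V·I* = 0.03557 + j6.41e-05 VA.
Step 8 — Real power: P = Re(S) = 0.03557 W.
Step 9 — Reactive power: Q = Im(S) = 6.41e-05 VAR.
Step 10 — Apparent power: |S| = 0.03557 VA.
Step 11 — Power factor: PF = P/|S| = 1 (lagging).

(a) P = 0.03557 W  (b) Q = 6.41e-05 VAR  (c) S = 0.03557 VA  (d) PF = 1 (lagging)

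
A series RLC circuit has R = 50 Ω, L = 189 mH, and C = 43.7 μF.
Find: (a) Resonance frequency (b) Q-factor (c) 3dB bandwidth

Step 1 — Resonance: ω₀ = 1/√(LC) = 1/√(0.189·4.37e-05) = 348 rad/s.
Step 2 — f₀ = ω₀/(2π) = 55.38 Hz.
Step 3 — Series Q: Q = ω₀L/R = 348·0.189/50 = 1.315.
Step 4 — Bandwidth: Δω = ω₀/Q = 264.6 rad/s; BW = Δω/(2π) = 42.1 Hz.

(a) f₀ = 55.38 Hz  (b) Q = 1.315  (c) BW = 42.1 Hz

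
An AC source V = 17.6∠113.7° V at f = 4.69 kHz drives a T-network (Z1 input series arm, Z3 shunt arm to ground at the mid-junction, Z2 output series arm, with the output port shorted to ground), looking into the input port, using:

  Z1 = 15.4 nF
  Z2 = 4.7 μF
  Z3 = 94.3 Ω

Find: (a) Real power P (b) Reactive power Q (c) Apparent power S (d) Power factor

Step 1 — Angular frequency: ω = 2π·f = 2π·4690 = 2.947e+04 rad/s.
Step 2 — Component impedances:
  Z1: Z = 1/(jωC) = -j/(ω·C) = 0 - j2204 Ω
  Z2: Z = 1/(jωC) = -j/(ω·C) = 0 - j7.22 Ω
  Z3: Z = R = 94.3 Ω
Step 3 — With the output port shorted to ground, the output series arm Z2 runs from the junction to ground; the shunt arm Z3 also runs from the junction to ground. They appear in parallel: Z3 || Z2 = 0.5496 - j7.178 Ω.
Step 4 — Series with input arm Z1: Z_in = Z1 + (Z3 || Z2) = 0.5496 - j2211 Ω = 2211∠-90.0° Ω.
Step 5 — Source phasor: V = 17.6∠113.7° V = -7.074 + j16.12 V.
Step 6 — Current: I = V / Z = -0.00729 - j0.003198 A = 0.007961∠-156.3° A.
Step 7 — Complex power: S = V·I* = 3.483e-05 - j0.1401 VA.
Step 8 — Real power: P = Re(S) = 3.483e-05 W.
Step 9 — Reactive power: Q = Im(S) = -0.1401 VAR.
Step 10 — Apparent power: |S| = 0.1401 VA.
Step 11 — Power factor: PF = P/|S| = 0.0002486 (leading).

(a) P = 3.483e-05 W  (b) Q = -0.1401 VAR  (c) S = 0.1401 VA  (d) PF = 0.0002486 (leading)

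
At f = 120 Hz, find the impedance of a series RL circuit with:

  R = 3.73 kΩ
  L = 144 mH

Step 1 — Angular frequency: ω = 2π·f = 2π·120 = 754 rad/s.
Step 2 — Component impedances:
  R: Z = R = 3730 Ω
  L: Z = jωL = j·754·0.144 = 0 + j108.6 Ω
Step 3 — Series combination: Z_total = R + L = 3730 + j108.6 Ω = 3732∠1.7° Ω.

Z = 3730 + j108.6 Ω = 3732∠1.7° Ω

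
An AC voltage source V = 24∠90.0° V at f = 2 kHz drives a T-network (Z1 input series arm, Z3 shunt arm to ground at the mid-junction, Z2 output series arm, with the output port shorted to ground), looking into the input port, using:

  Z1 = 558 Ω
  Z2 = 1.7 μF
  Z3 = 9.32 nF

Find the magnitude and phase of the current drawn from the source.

Step 1 — Angular frequency: ω = 2π·f = 2π·2000 = 1.257e+04 rad/s.
Step 2 — Component impedances:
  Z1: Z = R = 558 Ω
  Z2: Z = 1/(jωC) = -j/(ω·C) = 0 - j46.81 Ω
  Z3: Z = 1/(jωC) = -j/(ω·C) = 0 - j8538 Ω
Step 3 — With the output port shorted to ground, the output series arm Z2 runs from the junction to ground; the shunt arm Z3 also runs from the junction to ground. They appear in parallel: Z3 || Z2 = 0 - j46.56 Ω.
Step 4 — Series with input arm Z1: Z_in = Z1 + (Z3 || Z2) = 558 - j46.56 Ω = 559.9∠-4.8° Ω.
Step 5 — Source phasor: V = 24∠90.0° V = 0 + j24 V.
Step 6 — Ohm's law: I = V / Z_total = (0 + j24) / (558 - j46.56) = -0.003564 + j0.04271 A.
Step 7 — Convert to polar: |I| = 0.04286 A, ∠I = 94.8°.

I = 0.04286∠94.8° A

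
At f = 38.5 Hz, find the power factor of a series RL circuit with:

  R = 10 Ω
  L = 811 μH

Step 1 — Angular frequency: ω = 2π·f = 2π·38.5 = 241.9 rad/s.
Step 2 — Component impedances:
  R: Z = R = 10 Ω
  L: Z = jωL = j·241.9·0.000811 = 0 + j0.1962 Ω
Step 3 — Series combination: Z_total = R + L = 10 + j0.1962 Ω = 10∠1.1° Ω.
Step 4 — Power factor: PF = cos(φ) = Re(Z)/|Z| = 10/10.002 = 0.9998.
Step 5 — Type: Im(Z) = 0.1962 ⇒ lagging (phase φ = 1.1°).

PF = 0.9998 (lagging, φ = 1.1°)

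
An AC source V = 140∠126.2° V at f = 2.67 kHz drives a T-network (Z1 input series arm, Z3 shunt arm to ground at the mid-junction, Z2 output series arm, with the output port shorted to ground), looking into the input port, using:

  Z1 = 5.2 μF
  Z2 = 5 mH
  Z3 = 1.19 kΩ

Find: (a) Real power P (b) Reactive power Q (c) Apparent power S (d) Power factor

Step 1 — Angular frequency: ω = 2π·f = 2π·2670 = 1.678e+04 rad/s.
Step 2 — Component impedances:
  Z1: Z = 1/(jωC) = -j/(ω·C) = 0 - j11.46 Ω
  Z2: Z = jωL = j·1.678e+04·0.005 = 0 + j83.88 Ω
  Z3: Z = R = 1190 Ω
Step 3 — With the output port shorted to ground, the output series arm Z2 runs from the junction to ground; the shunt arm Z3 also runs from the junction to ground. They appear in parallel: Z3 || Z2 = 5.883 + j83.47 Ω.
Step 4 — Series with input arm Z1: Z_in = Z1 + (Z3 || Z2) = 5.883 + j72 Ω = 72.24∠85.3° Ω.
Step 5 — Source phasor: V = 140∠126.2° V = -82.68 + j113 V.
Step 6 — Current: I = V / Z = 1.465 + j1.268 A = 1.938∠40.9° A.
Step 7 — Complex power: S = V·I* = 22.09 + j270.4 VA.
Step 8 — Real power: P = Re(S) = 22.09 W.
Step 9 — Reactive power: Q = Im(S) = 270.4 VAR.
Step 10 — Apparent power: |S| = 271.3 VA.
Step 11 — Power factor: PF = P/|S| = 0.08144 (lagging).

(a) P = 22.09 W  (b) Q = 270.4 VAR  (c) S = 271.3 VA  (d) PF = 0.08144 (lagging)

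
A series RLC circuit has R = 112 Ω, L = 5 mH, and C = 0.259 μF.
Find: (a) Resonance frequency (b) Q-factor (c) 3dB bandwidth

Step 1 — Resonance: ω₀ = 1/√(LC) = 1/√(0.005·2.59e-07) = 2.779e+04 rad/s.
Step 2 — f₀ = ω₀/(2π) = 4423 Hz.
Step 3 — Series Q: Q = ω₀L/R = 2.779e+04·0.005/112 = 1.241.
Step 4 — Bandwidth: Δω = ω₀/Q = 2.24e+04 rad/s; BW = Δω/(2π) = 3565 Hz.

(a) f₀ = 4423 Hz  (b) Q = 1.241  (c) BW = 3565 Hz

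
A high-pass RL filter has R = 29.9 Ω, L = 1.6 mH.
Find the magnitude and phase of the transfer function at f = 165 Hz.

Step 1 — Angular frequency: ω = 2π·165 = 1037 rad/s.
Step 2 — Transfer function: H(jω) = jωL/(R + jωL).
Step 3 — Numerator jωL = j·1.659; denominator R + jωL = 29.9 + j1.659.
Step 4 — H = 0.003068 + j0.05531.
Step 5 — Magnitude: |H| = 0.05539 (-25.1 dB); phase: φ = 86.8°.

|H| = 0.05539 (-25.1 dB), φ = 86.8°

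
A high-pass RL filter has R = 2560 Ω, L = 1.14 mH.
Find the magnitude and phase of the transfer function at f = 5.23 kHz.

Step 1 — Angular frequency: ω = 2π·5230 = 3.286e+04 rad/s.
Step 2 — Transfer function: H(jω) = jωL/(R + jωL).
Step 3 — Numerator jωL = j·37.46; denominator R + jωL = 2560 + j37.46.
Step 4 — H = 0.0002141 + j0.01463.
Step 5 — Magnitude: |H| = 0.01463 (-36.7 dB); phase: φ = 89.2°.

|H| = 0.01463 (-36.7 dB), φ = 89.2°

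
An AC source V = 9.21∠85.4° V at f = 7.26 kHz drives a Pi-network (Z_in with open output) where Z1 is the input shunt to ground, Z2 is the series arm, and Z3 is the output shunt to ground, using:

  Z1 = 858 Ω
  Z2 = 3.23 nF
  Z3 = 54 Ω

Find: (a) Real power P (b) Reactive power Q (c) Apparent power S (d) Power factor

Step 1 — Angular frequency: ω = 2π·f = 2π·7260 = 4.562e+04 rad/s.
Step 2 — Component impedances:
  Z1: Z = R = 858 Ω
  Z2: Z = 1/(jωC) = -j/(ω·C) = 0 - j6787 Ω
  Z3: Z = R = 54 Ω
Step 3 — With open output, the series arm Z2 and the output shunt Z3 appear in series to ground: Z2 + Z3 = 54 - j6787 Ω.
Step 4 — Parallel with input shunt Z1: Z_in = Z1 || (Z2 + Z3) = 843.7 - j106.5 Ω = 850.4∠-7.2° Ω.
Step 5 — Source phasor: V = 9.21∠85.4° V = 0.7386 + j9.18 V.
Step 6 — Current: I = V / Z = -0.0004908 + j0.01082 A = 0.01083∠92.6° A.
Step 7 — Complex power: S = V·I* = 0.09896 - j0.0125 VA.
Step 8 — Real power: P = Re(S) = 0.09896 W.
Step 9 — Reactive power: Q = Im(S) = -0.0125 VAR.
Step 10 — Apparent power: |S| = 0.09975 VA.
Step 11 — Power factor: PF = P/|S| = 0.9921 (leading).

(a) P = 0.09896 W  (b) Q = -0.0125 VAR  (c) S = 0.09975 VA  (d) PF = 0.9921 (leading)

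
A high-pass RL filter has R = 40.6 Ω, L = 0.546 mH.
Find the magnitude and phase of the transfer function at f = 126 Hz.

Step 1 — Angular frequency: ω = 2π·126 = 791.7 rad/s.
Step 2 — Transfer function: H(jω) = jωL/(R + jωL).
Step 3 — Numerator jωL = j·0.4323; denominator R + jωL = 40.6 + j0.4323.
Step 4 — H = 0.0001133 + j0.01065.
Step 5 — Magnitude: |H| = 0.01065 (-39.5 dB); phase: φ = 89.4°.

|H| = 0.01065 (-39.5 dB), φ = 89.4°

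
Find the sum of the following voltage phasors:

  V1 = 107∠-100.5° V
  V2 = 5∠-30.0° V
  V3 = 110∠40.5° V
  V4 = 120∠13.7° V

Step 1 — Convert each phasor to rectangular form:
  V1 = 107·(cos(-100.5°) + j·sin(-100.5°)) = -19.5 - j105.2 V
  V2 = 5·(cos(-30.0°) + j·sin(-30.0°)) = 4.33 - j2.5 V
  V3 = 110·(cos(40.5°) + j·sin(40.5°)) = 83.64 + j71.44 V
  V4 = 120·(cos(13.7°) + j·sin(13.7°)) = 116.6 + j28.42 V
Step 2 — Sum components: V_total = 185.1 - j7.848 V.
Step 3 — Convert to polar: |V_total| = 185.2 V, ∠V_total = -2.4°.

V_total = 185.2∠-2.4° V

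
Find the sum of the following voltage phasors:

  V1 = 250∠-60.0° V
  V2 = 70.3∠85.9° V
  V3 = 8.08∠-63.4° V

Step 1 — Convert each phasor to rectangular form:
  V1 = 250·(cos(-60.0°) + j·sin(-60.0°)) = 125 - j216.5 V
  V2 = 70.3·(cos(85.9°) + j·sin(85.9°)) = 5.026 + j70.12 V
  V3 = 8.08·(cos(-63.4°) + j·sin(-63.4°)) = 3.618 - j7.225 V
Step 2 — Sum components: V_total = 133.6 - j153.6 V.
Step 3 — Convert to polar: |V_total| = 203.6 V, ∠V_total = -49.0°.

V_total = 203.6∠-49.0° V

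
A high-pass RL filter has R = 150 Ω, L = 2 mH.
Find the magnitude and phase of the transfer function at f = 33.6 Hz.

Step 1 — Angular frequency: ω = 2π·33.6 = 211.1 rad/s.
Step 2 — Transfer function: H(jω) = jωL/(R + jωL).
Step 3 — Numerator jωL = j·0.4222; denominator R + jωL = 150 + j0.4222.
Step 4 — H = 7.923e-06 + j0.002815.
Step 5 — Magnitude: |H| = 0.002815 (-51.0 dB); phase: φ = 89.8°.

|H| = 0.002815 (-51.0 dB), φ = 89.8°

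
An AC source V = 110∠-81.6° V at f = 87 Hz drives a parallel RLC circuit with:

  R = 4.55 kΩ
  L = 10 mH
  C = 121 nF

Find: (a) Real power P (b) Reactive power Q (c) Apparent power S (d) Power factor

Step 1 — Angular frequency: ω = 2π·f = 2π·87 = 546.6 rad/s.
Step 2 — Component impedances:
  R: Z = R = 4550 Ω
  L: Z = jωL = j·546.6·0.01 = 0 + j5.466 Ω
  C: Z = 1/(jωC) = -j/(ω·C) = 0 - j1.512e+04 Ω
Step 3 — Parallel combination: 1/Z_total = 1/R + 1/L + 1/C; Z_total = 0.006572 + j5.468 Ω = 5.468∠89.9° Ω.
Step 4 — Source phasor: V = 110∠-81.6° V = 16.07 - j108.8 V.
Step 5 — Current: I = V / Z = -19.9 - j2.962 A = 20.12∠-171.5° A.
Step 6 — Complex power: S = V·I* = 2.659 + j2213 VA.
Step 7 — Real power: P = Re(S) = 2.659 W.
Step 8 — Reactive power: Q = Im(S) = 2213 VAR.
Step 9 — Apparent power: |S| = 2213 VA.
Step 10 — Power factor: PF = P/|S| = 0.001202 (lagging).

(a) P = 2.659 W  (b) Q = 2213 VAR  (c) S = 2213 VA  (d) PF = 0.001202 (lagging)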